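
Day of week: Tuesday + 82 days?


Sunday

Start: Tuesday (index 1)
(1 + 82) mod 7
= 83 mod 7
= 6
Index 6 → Sunday


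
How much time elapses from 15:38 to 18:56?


End time in minutes: 18×60 + 56 = 1136
Start time in minutes: 15×60 + 38 = 938
Difference = 1136 - 938 = 198 minutes
= 3 hours 18 minutes

3h 18m


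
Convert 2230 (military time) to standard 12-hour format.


Hour: 22
22 - 12 = 10 → PM

10:30 PM


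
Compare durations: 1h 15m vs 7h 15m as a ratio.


5:29 (0.17)

Duration 1: 75 minutes
Duration 2: 435 minutes
Ratio = 75:435
GCD = 15
Simplified = 5:29
As a decimal: 5/29 ≈ 0.17


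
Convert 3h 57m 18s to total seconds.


14238 seconds

Hours: 3 × 3600 = 10800
Minutes: 57 × 60 = 3420
Seconds: 18
Total = 10800 + 3420 + 18 = 14238


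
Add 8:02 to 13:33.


21:35

Start: 813 minutes from midnight
Add: 482 minutes
Total: 1295 minutes
Hours: 1295 ÷ 60 = 21 remainder 35


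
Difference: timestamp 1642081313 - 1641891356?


189957 seconds (52.8 hours / 2.20 days)

Difference = 1642081313 - 1641891356 = 189957 seconds
In hours: 189957 / 3600 ≈ 52.8
In days: 189957 / 86400 ≈ 2.20


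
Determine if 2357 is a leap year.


Rules: divisible by 4 AND (not by 100 OR by 400)
2357 ÷ 4 = 589 remainder 1 → not divisible by 4
Not divisible by 4 → not a leap year

No


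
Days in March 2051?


31 days

Month: March (month 3)
March has 31 days


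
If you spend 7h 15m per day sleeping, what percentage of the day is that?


30.2%

Time: 435 minutes
Day: 1440 minutes
Percentage = (435/1440) × 100 ≈ 30.2%


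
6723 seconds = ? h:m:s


1h 52m 3s

Hours: 6723 ÷ 3600 = 1 remainder 3123
Minutes: 3123 ÷ 60 = 52 remainder 3
Seconds: 3


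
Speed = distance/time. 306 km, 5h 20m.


57.4 km/h

Distance: 306 km
Time: 5h 20m = 320 min = 320/60 = 16/3 hours
Speed = 306 ÷ (16/3) = 306 × 3 / 16 = 918/16 ≈ 57.4 km/h


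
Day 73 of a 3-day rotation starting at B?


Shift B

Shifts: A, B, C
Start: B (index 1)
Day 73: (1 + 73 - 1) mod 3
= 73 mod 3
= 1
Index 1 → shift B


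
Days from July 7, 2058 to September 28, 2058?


From July 7, 2058 to September 28, 2058
Rest of July 2058: 31 - 7 = 24
Full months: August 31
Days into September 2058: 28
Total = 24 + 31 + 28 = 83 days

83 days


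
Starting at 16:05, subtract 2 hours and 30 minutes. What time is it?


13:35

Start: 965 minutes from midnight
Subtract: 150 minutes
Remaining: 965 - 150 = 815
Hours: 13, Minutes: 35


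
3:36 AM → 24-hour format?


03:36

Input: 3:36 AM
AM hour stays: 3


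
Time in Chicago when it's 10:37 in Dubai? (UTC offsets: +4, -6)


Time difference = UTC-6 - UTC+4 = -10 hours
New hour = (10 -10) mod 24
= 0 mod 24 = 0
Minutes unchanged → 00:37

00:37


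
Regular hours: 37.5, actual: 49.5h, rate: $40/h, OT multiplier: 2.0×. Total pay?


$2460.00

Regular: 37.5h × $40 = $1500.00
Overtime: 49.5 - 37.5 = 12.0h
OT pay: 12.0h × $40 × 2.0 = $960.00
Total = $1500.00 + $960.00 = $2460.00


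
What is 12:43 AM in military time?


Input: 12:43 AM
12 AM → 00 (midnight)

00:43


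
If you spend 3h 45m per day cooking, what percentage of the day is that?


Time: 225 minutes
Day: 1440 minutes
Percentage = (225/1440) × 100 ≈ 15.6%

15.6%


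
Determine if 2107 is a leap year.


No

Rules: divisible by 4 AND (not by 100 OR by 400)
2107 ÷ 4 = 526 remainder 3 → not divisible by 4
Not divisible by 4 → not a leap year


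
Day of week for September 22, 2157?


Thursday

Zeller's congruence:
q=22, m=9, k=57, j=21
h = (22 + ⌊13×10/5⌋ + 57 + ⌊57/4⌋ + ⌊21/4⌋ - 2×21) mod 7
= (22 + 26 + 57 + 14 + 5 - 42) mod 7
= 82 mod 7 = 5
h=5 → Thursday


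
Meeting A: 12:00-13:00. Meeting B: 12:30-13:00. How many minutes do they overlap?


30 minutes

Meeting A: 720-780 (in minutes from midnight)
Meeting B: 750-780
Overlap start = max(720, 750) = 750
Overlap end = min(780, 780) = 780
Overlap = max(0, 780 - 750) = 30 min


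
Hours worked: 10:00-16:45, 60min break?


Total time = (16×60+45) - (10×60+0)
= 1005 - 600 = 405 min
Minus break: 405 - 60 = 345 min
= 5h 45m

5h 45m (345 minutes)


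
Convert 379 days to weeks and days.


Weeks: 379 ÷ 7 = 54 remainder 1

54 weeks 1 days


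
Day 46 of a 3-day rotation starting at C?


Shifts: A, B, C
Start: C (index 2)
Day 46: (2 + 46 - 1) mod 3
= 47 mod 3
= 2
Index 2 → shift C

Shift C


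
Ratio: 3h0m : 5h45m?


Duration 1: 180 minutes
Duration 2: 345 minutes
Ratio = 180:345
GCD = 15
Simplified = 12:23
As a decimal: 12/23 ≈ 0.52

12:23 (0.52)


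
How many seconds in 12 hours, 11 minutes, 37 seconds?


43897 seconds

Hours: 12 × 3600 = 43200
Minutes: 11 × 60 = 660
Seconds: 37
Total = 43200 + 660 + 37 = 43897


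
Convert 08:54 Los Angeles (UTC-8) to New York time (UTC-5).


Time difference = UTC-5 - UTC-8 = +3 hours
New hour = (8 + 3) mod 24
= 11 mod 24 = 11
Minutes unchanged → 11:54

11:54


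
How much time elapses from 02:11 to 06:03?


End time in minutes: 6×60 + 3 = 363
Start time in minutes: 2×60 + 11 = 131
Difference = 363 - 131 = 232 minutes
= 3 hours 52 minutes

3h 52m


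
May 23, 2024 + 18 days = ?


June 10, 2024

Start: May 23, 2024
Add 18 days
May 23 → June 1: 31 - 23 + 1 = 9 days (18 - 9 = 9 left)
June 1 + 9 = June 10, 2024


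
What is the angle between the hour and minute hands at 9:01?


Hour hand = 9×30 + 1×0.5 = 270.5°
Minute hand = 1×6 = 6°
Difference = |270.5 - 6| = 264.5°
Since > 180°: 360 - 264.5 = 95.5°

95.5°


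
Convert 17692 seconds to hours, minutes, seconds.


4h 54m 52s

Hours: 17692 ÷ 3600 = 4 remainder 3292
Minutes: 3292 ÷ 60 = 54 remainder 52
Seconds: 52


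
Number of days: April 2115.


Month: April (month 4)
April has 30 days

30 days


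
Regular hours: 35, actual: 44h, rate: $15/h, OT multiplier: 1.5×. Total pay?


$727.50

Regular: 35h × $15 = $525.00
Overtime: 44 - 35 = 9h
OT pay: 9h × $15 × 1.5 = $202.50
Total = $525.00 + $202.50 = $727.50


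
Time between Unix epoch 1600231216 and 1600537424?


Difference = 1600537424 - 1600231216 = 306208 seconds
In hours: 306208 / 3600 ≈ 85.1
In days: 306208 / 86400 ≈ 3.54

306208 seconds (85.1 hours / 3.54 days)


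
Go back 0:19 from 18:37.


Start: 1117 minutes from midnight
Subtract: 19 minutes
Remaining: 1117 - 19 = 1098
Hours: 18, Minutes: 18

18:18


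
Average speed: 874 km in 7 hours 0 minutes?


124.9 km/h

Distance: 874 km
Time: 7 hours
Speed = 874 / 7 ≈ 124.9 km/h


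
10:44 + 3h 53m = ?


14:37

Start: 644 minutes from midnight
Add: 233 minutes
Total: 877 minutes
Hours: 877 ÷ 60 = 14 remainder 37


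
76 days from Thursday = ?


Start: Thursday (index 3)
(3 + 76) mod 7
= 79 mod 7
= 2
Index 2 → Wednesday

Wednesday


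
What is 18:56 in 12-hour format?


Hour: 18
18 - 12 = 6 → PM

6:56 PM


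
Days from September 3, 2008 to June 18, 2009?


From September 3, 2008 to June 18, 2009
Rest of September 2008: 30 - 3 = 27
Full months: October 31, November 30, December 31, January 31, February 2009 28, March 31, April 30, May 31
Days into June 2009: 18
Total = 27 + 31 + 30 + 31 + 31 + 28 + 31 + 30 + 31 + 18 = 288 days

288 days


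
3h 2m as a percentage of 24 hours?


Total minutes: 3×60 + 2 = 182
Day = 24×60 = 1440 minutes
Fraction = 182/1440 ≈ 0.1264
As a percentage: 182/1440 × 100 ≈ 12.64%

0.1264 (12.64%)


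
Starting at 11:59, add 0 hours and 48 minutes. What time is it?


12:47

Start: 719 minutes from midnight
Add: 48 minutes
Total: 767 minutes
Hours: 767 ÷ 60 = 12 remainder 47


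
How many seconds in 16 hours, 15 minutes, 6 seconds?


Hours: 16 × 3600 = 57600
Minutes: 15 × 60 = 900
Seconds: 6
Total = 57600 + 900 + 6 = 58506

58506 seconds


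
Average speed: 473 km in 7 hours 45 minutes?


Distance: 473 km
Time: 7h 45m = 465 min = 465/60 = 31/4 hours
Speed = 473 ÷ (31/4) = 473 × 4 / 31 = 1892/31 ≈ 61.0 km/h

61.0 km/h


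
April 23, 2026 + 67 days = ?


Start: April 23, 2026
Add 67 days
April 23 → May 1: 30 - 23 + 1 = 8 days (67 - 8 = 59 left)
May 1 → June 1: 31 - 1 + 1 = 31 days (59 - 31 = 28 left)
June 1 + 28 = June 29, 2026

June 29, 2026


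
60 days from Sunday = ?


Thursday

Start: Sunday (index 6)
(6 + 60) mod 7
= 66 mod 7
= 3
Index 3 → Thursday


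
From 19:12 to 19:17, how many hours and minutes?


End time in minutes: 19×60 + 17 = 1157
Start time in minutes: 19×60 + 12 = 1152
Difference = 1157 - 1152 = 5 minutes
= 0 hours 5 minutes

0h 5m


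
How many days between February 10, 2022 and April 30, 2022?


79 days

From February 10, 2022 to April 30, 2022
Rest of February 2022: 28 - 10 = 18
Full months: March 31
Days into April 2022: 30
Total = 18 + 31 + 30 = 79 days


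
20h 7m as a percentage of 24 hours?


0.8382 (83.82%)

Total minutes: 20×60 + 7 = 1207
Day = 24×60 = 1440 minutes
Fraction = 1207/1440 ≈ 0.8382
As a percentage: 1207/1440 × 100 ≈ 83.82%


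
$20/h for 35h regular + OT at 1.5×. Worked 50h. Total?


Regular: 35h × $20 = $700.00
Overtime: 50 - 35 = 15h
OT pay: 15h × $20 × 1.5 = $450.00
Total = $700.00 + $450.00 = $1150.00

$1150.00


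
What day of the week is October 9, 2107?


Zeller's congruence:
q=9, m=10, k=7, j=21
h = (9 + ⌊13×11/5⌋ + 7 + ⌊7/4⌋ + ⌊21/4⌋ - 2×21) mod 7
= (9 + 28 + 7 + 1 + 5 - 42) mod 7
= 8 mod 7 = 1
h=1 → Sunday

Sunday


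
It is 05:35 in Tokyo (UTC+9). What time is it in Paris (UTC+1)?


Time difference = UTC+1 - UTC+9 = -8 hours
New hour = (5 -8) mod 24
= -3 mod 24 = 21
Minutes unchanged → 21:35; -3 < 0 → previous day

21:35 (previous day)


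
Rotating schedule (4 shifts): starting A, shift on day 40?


Shift D

Shifts: A, B, C, D
Start: A (index 0)
Day 40: (0 + 40 - 1) mod 4
= 39 mod 4
= 3
Index 3 → shift D


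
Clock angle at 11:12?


96.0°

Hour hand = 11×30 + 12×0.5 = 336.0°
Minute hand = 12×6 = 72°
Difference = |336.0 - 72| = 264.0°
Since > 180°: 360 - 264.0 = 96.0°


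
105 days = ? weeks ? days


15 weeks 0 days

Weeks: 105 ÷ 7 = 15 remainder 0


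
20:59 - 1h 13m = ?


Start: 1259 minutes from midnight
Subtract: 73 minutes
Remaining: 1259 - 73 = 1186
Hours: 19, Minutes: 46

19:46


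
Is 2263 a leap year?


Rules: divisible by 4 AND (not by 100 OR by 400)
2263 ÷ 4 = 565 remainder 3 → not divisible by 4
Not divisible by 4 → not a leap year

No


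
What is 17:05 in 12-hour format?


5:05 PM

Hour: 17
17 - 12 = 5 → PM


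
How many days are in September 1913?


Month: September (month 9)
September has 30 days

30 days


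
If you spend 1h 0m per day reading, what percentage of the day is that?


Time: 60 minutes
Day: 1440 minutes
Percentage = (60/1440) × 100 ≈ 4.2%

4.2%


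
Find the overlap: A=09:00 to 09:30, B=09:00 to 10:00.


30 minutes

Meeting A: 540-570 (in minutes from midnight)
Meeting B: 540-600
Overlap start = max(540, 540) = 540
Overlap end = min(570, 600) = 570
Overlap = max(0, 570 - 540) = 30 min


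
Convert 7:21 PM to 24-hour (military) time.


19:21

Input: 7:21 PM
PM: 7 + 12 = 19


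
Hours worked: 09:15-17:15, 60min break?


Total time = (17×60+15) - (9×60+15)
= 1035 - 555 = 480 min
Minus break: 480 - 60 = 420 min
= 7h 0m

7h 0m (420 minutes)


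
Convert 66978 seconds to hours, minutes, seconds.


18h 36m 18s

Hours: 66978 ÷ 3600 = 18 remainder 2178
Minutes: 2178 ÷ 60 = 36 remainder 18
Seconds: 18


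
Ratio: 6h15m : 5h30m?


25:22 (1.14)

Duration 1: 375 minutes
Duration 2: 330 minutes
Ratio = 375:330
GCD = 15
Simplified = 25:22
As a decimal: 25/22 ≈ 1.14


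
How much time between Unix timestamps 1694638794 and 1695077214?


438420 seconds (121.8 hours / 5.07 days)

Difference = 1695077214 - 1694638794 = 438420 seconds
In hours: 438420 / 3600 ≈ 121.8
In days: 438420 / 86400 ≈ 5.07


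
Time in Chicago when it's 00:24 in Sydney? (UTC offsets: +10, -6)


08:24 (previous day)

Time difference = UTC-6 - UTC+10 = -16 hours
New hour = (0 -16) mod 24
= -16 mod 24 = 8
Minutes unchanged → 08:24; -16 < 0 → previous day


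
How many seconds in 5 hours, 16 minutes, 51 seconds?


19011 seconds

Hours: 5 × 3600 = 18000
Minutes: 16 × 60 = 960
Seconds: 51
Total = 18000 + 960 + 51 = 19011


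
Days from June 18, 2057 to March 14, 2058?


From June 18, 2057 to March 14, 2058
Rest of June 2057: 30 - 18 = 12
Full months: July 31, August 31, September 30, October 31, November 30, December 31, January 31, February 2058 28
Days into March 2058: 14
Total = 12 + 31 + 31 + 30 + 31 + 30 + 31 + 31 + 28 + 14 = 269 days

269 days


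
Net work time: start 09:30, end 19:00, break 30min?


9h 0m (540 minutes)

Total time = (19×60+0) - (9×60+30)
= 1140 - 570 = 570 min
Minus break: 570 - 30 = 540 min
= 9h 0m


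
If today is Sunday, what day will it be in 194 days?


Friday

Start: Sunday (index 6)
(6 + 194) mod 7
= 200 mod 7
= 4
Index 4 → Friday


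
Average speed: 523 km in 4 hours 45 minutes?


Distance: 523 km
Time: 4h 45m = 285 min = 285/60 = 19/4 hours
Speed = 523 ÷ (19/4) = 523 × 4 / 19 = 2092/19 ≈ 110.1 km/h

110.1 km/h


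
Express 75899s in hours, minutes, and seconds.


21h 4m 59s

Hours: 75899 ÷ 3600 = 21 remainder 299
Minutes: 299 ÷ 60 = 4 remainder 59
Seconds: 59


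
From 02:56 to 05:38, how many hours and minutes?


2h 42m

End time in minutes: 5×60 + 38 = 338
Start time in minutes: 2×60 + 56 = 176
Difference = 338 - 176 = 162 minutes
= 2 hours 42 minutes


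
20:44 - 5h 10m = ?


15:34

Start: 1244 minutes from midnight
Subtract: 310 minutes
Remaining: 1244 - 310 = 934
Hours: 15, Minutes: 34


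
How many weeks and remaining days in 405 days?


Weeks: 405 ÷ 7 = 57 remainder 6

57 weeks 6 days


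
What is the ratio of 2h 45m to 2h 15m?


Duration 1: 165 minutes
Duration 2: 135 minutes
Ratio = 165:135
GCD = 15
Simplified = 11:9
As a decimal: 11/9 ≈ 1.22

11:9 (1.22)


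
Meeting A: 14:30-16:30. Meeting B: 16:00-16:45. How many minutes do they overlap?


Meeting A: 870-990 (in minutes from midnight)
Meeting B: 960-1005
Overlap start = max(870, 960) = 960
Overlap end = min(990, 1005) = 990
Overlap = max(0, 990 - 960) = 30 min

30 minutes


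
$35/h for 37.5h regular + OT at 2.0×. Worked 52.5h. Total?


Regular: 37.5h × $35 = $1312.50
Overtime: 52.5 - 37.5 = 15.0h
OT pay: 15.0h × $35 × 2.0 = $1050.00
Total = $1312.50 + $1050.00 = $2362.50

$2362.50


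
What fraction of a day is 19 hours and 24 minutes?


0.8083 (80.83%)

Total minutes: 19×60 + 24 = 1164
Day = 24×60 = 1440 minutes
Fraction = 1164/1440 ≈ 0.8083
As a percentage: 1164/1440 × 100 ≈ 80.83%


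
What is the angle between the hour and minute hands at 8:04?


Hour hand = 8×30 + 4×0.5 = 242.0°
Minute hand = 4×6 = 24°
Difference = |242.0 - 24| = 218.0°
Since > 180°: 360 - 218.0 = 142.0°

142.0°


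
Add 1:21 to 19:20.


Start: 1160 minutes from midnight
Add: 81 minutes
Total: 1241 minutes
Hours: 1241 ÷ 60 = 20 remainder 41

20:41


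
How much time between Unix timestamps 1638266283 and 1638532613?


Difference = 1638532613 - 1638266283 = 266330 seconds
In hours: 266330 / 3600 ≈ 74.0
In days: 266330 / 86400 ≈ 3.08

266330 seconds (74.0 hours / 3.08 days)


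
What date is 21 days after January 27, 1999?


February 17, 1999

Start: January 27, 1999
Add 21 days
January 27 → February 1: 31 - 27 + 1 = 5 days (21 - 5 = 16 left)
February 1 + 16 = February 17, 1999


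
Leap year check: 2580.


Yes

Rules: divisible by 4 AND (not by 100 OR by 400)
2580 ÷ 4 = 645 exactly → divisible by 4
2580 ÷ 100 = 25 remainder 80 → not divisible by 100
Divisible by 4 but not by 100 → leap year


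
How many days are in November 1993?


Month: November (month 11)
November has 30 days

30 days


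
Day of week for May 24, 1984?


Thursday

Zeller's congruence:
q=24, m=5, k=84, j=19
h = (24 + ⌊13×6/5⌋ + 84 + ⌊84/4⌋ + ⌊19/4⌋ - 2×19) mod 7
= (24 + 15 + 84 + 21 + 4 - 38) mod 7
= 110 mod 7 = 5
h=5 → Thursday


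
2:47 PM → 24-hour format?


Input: 2:47 PM
PM: 2 + 12 = 14

14:47


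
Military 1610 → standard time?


4:10 PM

Hour: 16
16 - 12 = 4 → PM


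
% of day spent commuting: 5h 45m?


Time: 345 minutes
Day: 1440 minutes
Percentage = (345/1440) × 100 ≈ 24.0%

24.0%


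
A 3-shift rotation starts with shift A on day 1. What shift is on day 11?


Shifts: A, B, C
Start: A (index 0)
Day 11: (0 + 11 - 1) mod 3
= 10 mod 3
= 1
Index 1 → shift B

Shift B


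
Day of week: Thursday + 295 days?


Friday

Start: Thursday (index 3)
(3 + 295) mod 7
= 298 mod 7
= 4
Index 4 → Friday


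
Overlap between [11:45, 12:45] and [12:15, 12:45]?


30 minutes

Meeting A: 705-765 (in minutes from midnight)
Meeting B: 735-765
Overlap start = max(705, 735) = 735
Overlap end = min(765, 765) = 765
Overlap = max(0, 765 - 735) = 30 min


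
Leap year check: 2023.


No

Rules: divisible by 4 AND (not by 100 OR by 400)
2023 ÷ 4 = 505 remainder 3 → not divisible by 4
Not divisible by 4 → not a leap year


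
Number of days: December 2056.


31 days

Month: December (month 12)
December has 31 days


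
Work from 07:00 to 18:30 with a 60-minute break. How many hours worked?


10h 30m (630 minutes)

Total time = (18×60+30) - (7×60+0)
= 1110 - 420 = 690 min
Minus break: 690 - 60 = 630 min
= 10h 30m


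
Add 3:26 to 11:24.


14:50

Start: 684 minutes from midnight
Add: 206 minutes
Total: 890 minutes
Hours: 890 ÷ 60 = 14 remainder 50


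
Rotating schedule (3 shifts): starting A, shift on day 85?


Shifts: A, B, C
Start: A (index 0)
Day 85: (0 + 85 - 1) mod 3
= 84 mod 3
= 0
Index 0 → shift A

Shift A


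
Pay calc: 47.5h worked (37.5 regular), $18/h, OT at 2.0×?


Regular: 37.5h × $18 = $675.00
Overtime: 47.5 - 37.5 = 10.0h
OT pay: 10.0h × $18 × 2.0 = $360.00
Total = $675.00 + $360.00 = $1035.00

$1035.00


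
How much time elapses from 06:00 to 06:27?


0h 27m

End time in minutes: 6×60 + 27 = 387
Start time in minutes: 6×60 + 0 = 360
Difference = 387 - 360 = 27 minutes
= 0 hours 27 minutes


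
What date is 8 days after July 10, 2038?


July 18, 2038

Start: July 10, 2038
Add 8 days
July 10 + 8 = July 18, 2038


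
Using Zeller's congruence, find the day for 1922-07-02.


Sunday

Zeller's congruence:
q=2, m=7, k=22, j=19
h = (2 + ⌊13×8/5⌋ + 22 + ⌊22/4⌋ + ⌊19/4⌋ - 2×19) mod 7
= (2 + 20 + 22 + 5 + 4 - 38) mod 7
= 15 mod 7 = 1
h=1 → Sunday


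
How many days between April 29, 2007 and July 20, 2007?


82 days

From April 29, 2007 to July 20, 2007
Rest of April 2007: 30 - 29 = 1
Full months: May 31, June 30
Days into July 2007: 20
Total = 1 + 31 + 30 + 20 = 82 days


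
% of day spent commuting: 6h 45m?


28.1%

Time: 405 minutes
Day: 1440 minutes
Percentage = (405/1440) × 100 ≈ 28.1%


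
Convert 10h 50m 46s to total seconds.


39046 seconds

Hours: 10 × 3600 = 36000
Minutes: 50 × 60 = 3000
Seconds: 46
Total = 36000 + 3000 + 46 = 39046


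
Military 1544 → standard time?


Hour: 15
15 - 12 = 3 → PM

3:44 PM


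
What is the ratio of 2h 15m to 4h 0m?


9:16 (0.56)

Duration 1: 135 minutes
Duration 2: 240 minutes
Ratio = 135:240
GCD = 15
Simplified = 9:16
As a decimal: 9/16 ≈ 0.56


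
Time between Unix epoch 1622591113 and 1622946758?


Difference = 1622946758 - 1622591113 = 355645 seconds
In hours: 355645 / 3600 ≈ 98.8
In days: 355645 / 86400 ≈ 4.12

355645 seconds (98.8 hours / 4.12 days)


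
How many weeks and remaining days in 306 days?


Weeks: 306 ÷ 7 = 43 remainder 5

43 weeks 5 days


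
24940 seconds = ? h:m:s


Hours: 24940 ÷ 3600 = 6 remainder 3340
Minutes: 3340 ÷ 60 = 55 remainder 40
Seconds: 40

6h 55m 40s


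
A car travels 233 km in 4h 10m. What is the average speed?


55.9 km/h

Distance: 233 km
Time: 4h 10m = 250 min = 250/60 = 25/6 hours
Speed = 233 ÷ (25/6) = 233 × 6 / 25 = 1398/25 ≈ 55.9 km/h


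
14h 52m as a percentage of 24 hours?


0.6194 (61.94%)

Total minutes: 14×60 + 52 = 892
Day = 24×60 = 1440 minutes
Fraction = 892/1440 ≈ 0.6194
As a percentage: 892/1440 × 100 ≈ 61.94%


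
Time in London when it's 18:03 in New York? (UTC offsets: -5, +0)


Time difference = UTC+0 - UTC-5 = +5 hours
New hour = (18 + 5) mod 24
= 23 mod 24 = 23
Minutes unchanged → 23:03

23:03


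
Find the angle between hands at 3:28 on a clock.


Hour hand = 3×30 + 28×0.5 = 104.0°
Minute hand = 28×6 = 168°
Difference = |104.0 - 168| = 64.0°

64.0°


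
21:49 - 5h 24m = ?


16:25

Start: 1309 minutes from midnight
Subtract: 324 minutes
Remaining: 1309 - 324 = 985
Hours: 16, Minutes: 25


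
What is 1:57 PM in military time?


13:57

Input: 1:57 PM
PM: 1 + 12 = 13


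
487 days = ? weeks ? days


Weeks: 487 ÷ 7 = 69 remainder 4

69 weeks 4 days


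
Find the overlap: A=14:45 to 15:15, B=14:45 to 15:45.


Meeting A: 885-915 (in minutes from midnight)
Meeting B: 885-945
Overlap start = max(885, 885) = 885
Overlap end = min(915, 945) = 915
Overlap = max(0, 915 - 885) = 30 min

30 minutes


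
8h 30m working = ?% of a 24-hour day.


Time: 510 minutes
Day: 1440 minutes
Percentage = (510/1440) × 100 ≈ 35.4%

35.4%


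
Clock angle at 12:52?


74.0°

Hour hand (12 ≡ 0 on the dial): 0×30 + 52×0.5 = 26.0°
Minute hand = 52×6 = 312°
Difference = |26.0 - 312| = 286.0°
Since > 180°: 360 - 286.0 = 74.0°


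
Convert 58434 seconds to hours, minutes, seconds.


16h 13m 54s

Hours: 58434 ÷ 3600 = 16 remainder 834
Minutes: 834 ÷ 60 = 13 remainder 54
Seconds: 54


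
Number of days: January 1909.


31 days

Month: January (month 1)
January has 31 days


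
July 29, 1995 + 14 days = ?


August 12, 1995

Start: July 29, 1995
Add 14 days
July 29 → August 1: 31 - 29 + 1 = 3 days (14 - 3 = 11 left)
August 1 + 11 = August 12, 1995


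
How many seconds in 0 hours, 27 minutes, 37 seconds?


Hours: 0 × 3600 = 0
Minutes: 27 × 60 = 1620
Seconds: 37
Total = 0 + 1620 + 37 = 1657

1657 seconds


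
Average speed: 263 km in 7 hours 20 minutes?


35.9 km/h

Distance: 263 km
Time: 7h 20m = 440 min = 440/60 = 22/3 hours
Speed = 263 ÷ (22/3) = 263 × 3 / 22 = 789/22 ≈ 35.9 km/h


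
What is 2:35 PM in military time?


14:35

Input: 2:35 PM
PM: 2 + 12 = 14


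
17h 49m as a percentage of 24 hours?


Total minutes: 17×60 + 49 = 1069
Day = 24×60 = 1440 minutes
Fraction = 1069/1440 ≈ 0.7424
As a percentage: 1069/1440 × 100 ≈ 74.24%

0.7424 (74.24%)


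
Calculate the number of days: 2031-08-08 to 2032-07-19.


346 days

From August 8, 2031 to July 19, 2032
Rest of August 2031: 31 - 8 = 23
Full months: September 30, October 31, November 30, December 31, January 31, February 2032 29, March 31, April 30, May 31, June 30
Days into July 2032: 19
Total = 23 + 30 + 31 + 30 + 31 + 31 + 29 + 31 + 30 + 31 + 30 + 19 = 346 days


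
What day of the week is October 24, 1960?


Monday

Zeller's congruence:
q=24, m=10, k=60, j=19
h = (24 + ⌊13×11/5⌋ + 60 + ⌊60/4⌋ + ⌊19/4⌋ - 2×19) mod 7
= (24 + 28 + 60 + 15 + 4 - 38) mod 7
= 93 mod 7 = 2
h=2 → Monday


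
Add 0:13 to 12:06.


Start: 726 minutes from midnight
Add: 13 minutes
Total: 739 minutes
Hours: 739 ÷ 60 = 12 remainder 19

12:19


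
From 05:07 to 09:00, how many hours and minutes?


End time in minutes: 9×60 + 0 = 540
Start time in minutes: 5×60 + 7 = 307
Difference = 540 - 307 = 233 minutes
= 3 hours 53 minutes

3h 53m


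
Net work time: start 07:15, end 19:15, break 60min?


11h 0m (660 minutes)

Total time = (19×60+15) - (7×60+15)
= 1155 - 435 = 720 min
Minus break: 720 - 60 = 660 min
= 11h 0m


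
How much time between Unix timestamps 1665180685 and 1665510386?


Difference = 1665510386 - 1665180685 = 329701 seconds
In hours: 329701 / 3600 ≈ 91.6
In days: 329701 / 86400 ≈ 3.82

329701 seconds (91.6 hours / 3.82 days)


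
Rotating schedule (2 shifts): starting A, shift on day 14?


Shift B

Shifts: A, B
Start: A (index 0)
Day 14: (0 + 14 - 1) mod 2
= 13 mod 2
= 1
Index 1 → shift B


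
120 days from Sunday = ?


Start: Sunday (index 6)
(6 + 120) mod 7
= 126 mod 7
= 0
Index 0 → Monday

Monday


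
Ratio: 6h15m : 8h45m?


Duration 1: 375 minutes
Duration 2: 525 minutes
Ratio = 375:525
GCD = 75
Simplified = 5:7
As a decimal: 5/7 ≈ 0.71

5:7 (0.71)


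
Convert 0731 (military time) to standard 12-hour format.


Hour: 7
7 < 12 → AM

7:31 AM


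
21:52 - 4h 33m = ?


Start: 1312 minutes from midnight
Subtract: 273 minutes
Remaining: 1312 - 273 = 1039
Hours: 17, Minutes: 19

17:19


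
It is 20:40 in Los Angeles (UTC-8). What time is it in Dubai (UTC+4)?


Time difference = UTC+4 - UTC-8 = +12 hours
New hour = (20 + 12) mod 24
= 32 mod 24 = 8
Minutes unchanged → 08:40; 32 ≥ 24 → next day

08:40 (next day)


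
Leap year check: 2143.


No

Rules: divisible by 4 AND (not by 100 OR by 400)
2143 ÷ 4 = 535 remainder 3 → not divisible by 4
Not divisible by 4 → not a leap year


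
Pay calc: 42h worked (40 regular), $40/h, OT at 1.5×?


Regular: 40h × $40 = $1600.00
Overtime: 42 - 40 = 2h
OT pay: 2h × $40 × 1.5 = $120.00
Total = $1600.00 + $120.00 = $1720.00

$1720.00


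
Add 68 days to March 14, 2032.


May 21, 2032

Start: March 14, 2032
Add 68 days
March 14 → April 1: 31 - 14 + 1 = 18 days (68 - 18 = 50 left)
April 1 → May 1: 30 - 1 + 1 = 30 days (50 - 30 = 20 left)
May 1 + 20 = May 21, 2032


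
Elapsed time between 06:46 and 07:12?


0h 26m

End time in minutes: 7×60 + 12 = 432
Start time in minutes: 6×60 + 46 = 406
Difference = 432 - 406 = 26 minutes
= 0 hours 26 minutes


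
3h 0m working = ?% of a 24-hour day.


Time: 180 minutes
Day: 1440 minutes
Percentage = (180/1440) × 100 = 12.5%

12.5%


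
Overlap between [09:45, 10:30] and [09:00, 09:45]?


0 minutes

Meeting A: 585-630 (in minutes from midnight)
Meeting B: 540-585
Overlap start = max(585, 540) = 585
Overlap end = min(630, 585) = 585
Overlap = max(0, 585 - 585) = 0 min


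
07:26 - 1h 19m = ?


Start: 446 minutes from midnight
Subtract: 79 minutes
Remaining: 446 - 79 = 367
Hours: 6, Minutes: 7

06:07


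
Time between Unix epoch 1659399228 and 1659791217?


391989 seconds (108.9 hours / 4.54 days)

Difference = 1659791217 - 1659399228 = 391989 seconds
In hours: 391989 / 3600 ≈ 108.9
In days: 391989 / 86400 ≈ 4.54


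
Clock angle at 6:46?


73.0°

Hour hand = 6×30 + 46×0.5 = 203.0°
Minute hand = 46×6 = 276°
Difference = |203.0 - 276| = 73.0°


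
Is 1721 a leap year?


Rules: divisible by 4 AND (not by 100 OR by 400)
1721 ÷ 4 = 430 remainder 1 → not divisible by 4
Not divisible by 4 → not a leap year

No


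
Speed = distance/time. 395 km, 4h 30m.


Distance: 395 km
Time: 4h 30m = 270 min = 270/60 = 9/2 hours
Speed = 395 ÷ (9/2) = 395 × 2 / 9 = 790/9 ≈ 87.8 km/h

87.8 km/h


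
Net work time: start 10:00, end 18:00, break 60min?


Total time = (18×60+0) - (10×60+0)
= 1080 - 600 = 480 min
Minus break: 480 - 60 = 420 min
= 7h 0m

7h 0m (420 minutes)


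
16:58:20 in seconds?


Hours: 16 × 3600 = 57600
Minutes: 58 × 60 = 3480
Seconds: 20
Total = 57600 + 3480 + 20 = 61100

61100 seconds


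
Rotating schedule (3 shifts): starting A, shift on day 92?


Shifts: A, B, C
Start: A (index 0)
Day 92: (0 + 92 - 1) mod 3
= 91 mod 3
= 1
Index 1 → shift B

Shift B


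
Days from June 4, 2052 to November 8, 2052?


From June 4, 2052 to November 8, 2052
Rest of June 2052: 30 - 4 = 26
Full months: July 31, August 31, September 30, October 31
Days into November 2052: 8
Total = 26 + 31 + 31 + 30 + 31 + 8 = 157 days

157 days


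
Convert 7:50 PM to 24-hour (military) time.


19:50

Input: 7:50 PM
PM: 7 + 12 = 19


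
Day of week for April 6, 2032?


Zeller's congruence:
q=6, m=4, k=32, j=20
h = (6 + ⌊13×5/5⌋ + 32 + ⌊32/4⌋ + ⌊20/4⌋ - 2×20) mod 7
= (6 + 13 + 32 + 8 + 5 - 40) mod 7
= 24 mod 7 = 3
h=3 → Tuesday

Tuesday


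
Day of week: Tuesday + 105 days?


Start: Tuesday (index 1)
(1 + 105) mod 7
= 106 mod 7
= 1
Index 1 → Tuesday

Tuesday


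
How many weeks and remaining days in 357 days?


51 weeks 0 days

Weeks: 357 ÷ 7 = 51 remainder 0


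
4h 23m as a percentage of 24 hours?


0.1826 (18.26%)

Total minutes: 4×60 + 23 = 263
Day = 24×60 = 1440 minutes
Fraction = 263/1440 ≈ 0.1826
As a percentage: 263/1440 × 100 ≈ 18.26%


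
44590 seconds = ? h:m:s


Hours: 44590 ÷ 3600 = 12 remainder 1390
Minutes: 1390 ÷ 60 = 23 remainder 10
Seconds: 10

12h 23m 10s


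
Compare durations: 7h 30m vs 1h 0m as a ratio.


Duration 1: 450 minutes
Duration 2: 60 minutes
Ratio = 450:60
GCD = 30
Simplified = 15:2
As a decimal: 15/2 = 7.50

15:2 (7.50)


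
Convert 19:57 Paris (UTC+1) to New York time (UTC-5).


13:57

Time difference = UTC-5 - UTC+1 = -6 hours
New hour = (19 -6) mod 24
= 13 mod 24 = 13
Minutes unchanged → 13:57


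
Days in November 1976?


Month: November (month 11)
November has 30 days

30 days


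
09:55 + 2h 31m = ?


12:26

Start: 595 minutes from midnight
Add: 151 minutes
Total: 746 minutes
Hours: 746 ÷ 60 = 12 remainder 26


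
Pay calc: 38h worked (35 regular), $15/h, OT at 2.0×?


Regular: 35h × $15 = $525.00
Overtime: 38 - 35 = 3h
OT pay: 3h × $15 × 2.0 = $90.00
Total = $525.00 + $90.00 = $615.00

$615.00


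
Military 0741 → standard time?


Hour: 7
7 < 12 → AM

7:41 AM


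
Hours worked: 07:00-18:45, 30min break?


Total time = (18×60+45) - (7×60+0)
= 1125 - 420 = 705 min
Minus break: 705 - 30 = 675 min
= 11h 15m

11h 15m (675 minutes)


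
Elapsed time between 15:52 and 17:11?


End time in minutes: 17×60 + 11 = 1031
Start time in minutes: 15×60 + 52 = 952
Difference = 1031 - 952 = 79 minutes
= 1 hours 19 minutes

1h 19m


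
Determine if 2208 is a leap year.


Yes

Rules: divisible by 4 AND (not by 100 OR by 400)
2208 ÷ 4 = 552 exactly → divisible by 4
2208 ÷ 100 = 22 remainder 8 → not divisible by 100
Divisible by 4 but not by 100 → leap year


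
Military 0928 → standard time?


9:28 AM

Hour: 9
9 < 12 → AM


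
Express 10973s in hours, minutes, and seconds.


Hours: 10973 ÷ 3600 = 3 remainder 173
Minutes: 173 ÷ 60 = 2 remainder 53
Seconds: 53

3h 2m 53s


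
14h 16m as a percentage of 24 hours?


Total minutes: 14×60 + 16 = 856
Day = 24×60 = 1440 minutes
Fraction = 856/1440 ≈ 0.5944
As a percentage: 856/1440 × 100 ≈ 59.44%

0.5944 (59.44%)


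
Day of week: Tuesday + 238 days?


Tuesday

Start: Tuesday (index 1)
(1 + 238) mod 7
= 239 mod 7
= 1
Index 1 → Tuesday


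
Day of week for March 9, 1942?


Monday

Zeller's congruence:
q=9, m=3, k=42, j=19
h = (9 + ⌊13×4/5⌋ + 42 + ⌊42/4⌋ + ⌊19/4⌋ - 2×19) mod 7
= (9 + 10 + 42 + 10 + 4 - 38) mod 7
= 37 mod 7 = 2
h=2 → Monday


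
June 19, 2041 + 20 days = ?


Start: June 19, 2041
Add 20 days
June 19 → July 1: 30 - 19 + 1 = 12 days (20 - 12 = 8 left)
July 1 + 8 = July 9, 2041

July 9, 2041


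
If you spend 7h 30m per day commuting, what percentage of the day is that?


31.3%

Time: 450 minutes
Day: 1440 minutes
Percentage = (450/1440) × 100 ≈ 31.3%


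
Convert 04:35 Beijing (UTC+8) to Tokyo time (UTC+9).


05:35

Time difference = UTC+9 - UTC+8 = +1 hours
New hour = (4 + 1) mod 24
= 5 mod 24 = 5
Minutes unchanged → 05:35


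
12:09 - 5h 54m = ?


06:15

Start: 729 minutes from midnight
Subtract: 354 minutes
Remaining: 729 - 354 = 375
Hours: 6, Minutes: 15


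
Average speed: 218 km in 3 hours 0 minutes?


72.7 km/h

Distance: 218 km
Time: 3 hours
Speed = 218 / 3 ≈ 72.7 km/h


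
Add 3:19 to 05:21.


Start: 321 minutes from midnight
Add: 199 minutes
Total: 520 minutes
Hours: 520 ÷ 60 = 8 remainder 40

08:40


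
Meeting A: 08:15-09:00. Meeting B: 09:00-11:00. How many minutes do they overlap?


Meeting A: 495-540 (in minutes from midnight)
Meeting B: 540-660
Overlap start = max(495, 540) = 540
Overlap end = min(540, 660) = 540
Overlap = max(0, 540 - 540) = 0 min

0 minutes


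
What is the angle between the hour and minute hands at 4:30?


Hour hand = 4×30 + 30×0.5 = 135.0°
Minute hand = 30×6 = 180°
Difference = |135.0 - 180| = 45.0°

45.0°


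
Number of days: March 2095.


Month: March (month 3)
March has 31 days

31 days


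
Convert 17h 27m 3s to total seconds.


62823 seconds

Hours: 17 × 3600 = 61200
Minutes: 27 × 60 = 1620
Seconds: 3
Total = 61200 + 1620 + 3 = 62823


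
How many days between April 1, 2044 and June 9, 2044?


From April 1, 2044 to June 9, 2044
Rest of April 2044: 30 - 1 = 29
Full months: May 31
Days into June 2044: 9
Total = 29 + 31 + 9 = 69 days

69 days


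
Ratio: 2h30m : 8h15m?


10:33 (0.30)

Duration 1: 150 minutes
Duration 2: 495 minutes
Ratio = 150:495
GCD = 15
Simplified = 10:33
As a decimal: 10/33 ≈ 0.30


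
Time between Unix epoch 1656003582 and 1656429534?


425952 seconds (118.3 hours / 4.93 days)

Difference = 1656429534 - 1656003582 = 425952 seconds
In hours: 425952 / 3600 ≈ 118.3
In days: 425952 / 86400 = 4.93


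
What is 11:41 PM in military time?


23:41

Input: 11:41 PM
PM: 11 + 12 = 23


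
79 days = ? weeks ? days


Weeks: 79 ÷ 7 = 11 remainder 2

11 weeks 2 days


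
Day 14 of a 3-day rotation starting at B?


Shifts: A, B, C
Start: B (index 1)
Day 14: (1 + 14 - 1) mod 3
= 14 mod 3
= 2
Index 2 → shift C

Shift C


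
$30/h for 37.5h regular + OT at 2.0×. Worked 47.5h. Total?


Regular: 37.5h × $30 = $1125.00
Overtime: 47.5 - 37.5 = 10.0h
OT pay: 10.0h × $30 × 2.0 = $600.00
Total = $1125.00 + $600.00 = $1725.00

$1725.00


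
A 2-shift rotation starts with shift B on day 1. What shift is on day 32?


Shifts: A, B
Start: B (index 1)
Day 32: (1 + 32 - 1) mod 2
= 32 mod 2
= 0
Index 0 → shift A

Shift A


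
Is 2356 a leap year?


Rules: divisible by 4 AND (not by 100 OR by 400)
2356 ÷ 4 = 589 exactly → divisible by 4
2356 ÷ 100 = 23 remainder 56 → not divisible by 100
Divisible by 4 but not by 100 → leap year

Yes


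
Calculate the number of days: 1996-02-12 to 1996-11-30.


292 days

From February 12, 1996 to November 30, 1996
Rest of February 1996: 29 - 12 = 17
Full months: March 31, April 30, May 31, June 30, July 31, August 31, September 30, October 31
Days into November 1996: 30
Total = 17 + 31 + 30 + 31 + 30 + 31 + 31 + 30 + 31 + 30 = 292 days


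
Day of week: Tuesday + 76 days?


Monday

Start: Tuesday (index 1)
(1 + 76) mod 7
= 77 mod 7
= 0
Index 0 → Monday


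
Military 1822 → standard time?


Hour: 18
18 - 12 = 6 → PM

6:22 PM


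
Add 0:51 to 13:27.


Start: 807 minutes from midnight
Add: 51 minutes
Total: 858 minutes
Hours: 858 ÷ 60 = 14 remainder 18

14:18


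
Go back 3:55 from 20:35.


Start: 1235 minutes from midnight
Subtract: 235 minutes
Remaining: 1235 - 235 = 1000
Hours: 16, Minutes: 40

16:40


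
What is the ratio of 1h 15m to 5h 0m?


Duration 1: 75 minutes
Duration 2: 300 minutes
Ratio = 75:300
GCD = 75
Simplified = 1:4
As a decimal: 1/4 = 0.25

1:4 (0.25)


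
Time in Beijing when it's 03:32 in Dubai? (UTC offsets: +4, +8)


Time difference = UTC+8 - UTC+4 = +4 hours
New hour = (3 + 4) mod 24
= 7 mod 24 = 7
Minutes unchanged → 07:32

07:32


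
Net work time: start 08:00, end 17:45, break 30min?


Total time = (17×60+45) - (8×60+0)
= 1065 - 480 = 585 min
Minus break: 585 - 30 = 555 min
= 9h 15m

9h 15m (555 minutes)


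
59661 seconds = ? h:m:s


Hours: 59661 ÷ 3600 = 16 remainder 2061
Minutes: 2061 ÷ 60 = 34 remainder 21
Seconds: 21

16h 34m 21s


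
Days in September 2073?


30 days

Month: September (month 9)
September has 30 days


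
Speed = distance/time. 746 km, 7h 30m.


Distance: 746 km
Time: 7h 30m = 450 min = 450/60 = 15/2 hours
Speed = 746 ÷ (15/2) = 746 × 2 / 15 = 1492/15 ≈ 99.5 km/h

99.5 km/h


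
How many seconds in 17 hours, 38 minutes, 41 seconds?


63521 seconds

Hours: 17 × 3600 = 61200
Minutes: 38 × 60 = 2280
Seconds: 41
Total = 61200 + 2280 + 41 = 63521


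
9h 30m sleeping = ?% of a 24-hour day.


39.6%

Time: 570 minutes
Day: 1440 minutes
Percentage = (570/1440) × 100 ≈ 39.6%


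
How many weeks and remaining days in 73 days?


Weeks: 73 ÷ 7 = 10 remainder 3

10 weeks 3 days


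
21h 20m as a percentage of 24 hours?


0.8889 (88.89%)

Total minutes: 21×60 + 20 = 1280
Day = 24×60 = 1440 minutes
Fraction = 1280/1440 ≈ 0.8889
As a percentage: 1280/1440 × 100 ≈ 88.89%


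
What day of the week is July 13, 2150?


Monday

Zeller's congruence:
q=13, m=7, k=50, j=21
h = (13 + ⌊13×8/5⌋ + 50 + ⌊50/4⌋ + ⌊21/4⌋ - 2×21) mod 7
= (13 + 20 + 50 + 12 + 5 - 42) mod 7
= 58 mod 7 = 2
h=2 → Monday


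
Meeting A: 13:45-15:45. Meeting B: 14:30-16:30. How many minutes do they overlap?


Meeting A: 825-945 (in minutes from midnight)
Meeting B: 870-990
Overlap start = max(825, 870) = 870
Overlap end = min(945, 990) = 945
Overlap = max(0, 945 - 870) = 75 min

75 minutes


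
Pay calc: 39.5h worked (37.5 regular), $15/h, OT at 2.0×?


Regular: 37.5h × $15 = $562.50
Overtime: 39.5 - 37.5 = 2.0h
OT pay: 2.0h × $15 × 2.0 = $60.00
Total = $562.50 + $60.00 = $622.50

$622.50


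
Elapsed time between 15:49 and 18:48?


2h 59m

End time in minutes: 18×60 + 48 = 1128
Start time in minutes: 15×60 + 49 = 949
Difference = 1128 - 949 = 179 minutes
= 2 hours 59 minutes


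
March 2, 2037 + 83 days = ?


May 24, 2037

Start: March 2, 2037
Add 83 days
March 2 → April 1: 31 - 2 + 1 = 30 days (83 - 30 = 53 left)
April 1 → May 1: 30 - 1 + 1 = 30 days (53 - 30 = 23 left)
May 1 + 23 = May 24, 2037


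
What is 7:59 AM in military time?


07:59

Input: 7:59 AM
AM hour stays: 7


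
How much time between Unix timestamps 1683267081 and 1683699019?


Difference = 1683699019 - 1683267081 = 431938 seconds
In hours: 431938 / 3600 ≈ 120.0
In days: 431938 / 86400 ≈ 5.00

431938 seconds (120.0 hours / 5.00 days)


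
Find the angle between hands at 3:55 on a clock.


Hour hand = 3×30 + 55×0.5 = 117.5°
Minute hand = 55×6 = 330°
Difference = |117.5 - 330| = 212.5°
Since > 180°: 360 - 212.5 = 147.5°

147.5°


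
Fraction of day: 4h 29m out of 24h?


0.1868 (18.68%)

Total minutes: 4×60 + 29 = 269
Day = 24×60 = 1440 minutes
Fraction = 269/1440 ≈ 0.1868
As a percentage: 269/1440 × 100 ≈ 18.68%


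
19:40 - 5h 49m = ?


13:51

Start: 1180 minutes from midnight
Subtract: 349 minutes
Remaining: 1180 - 349 = 831
Hours: 13, Minutes: 51


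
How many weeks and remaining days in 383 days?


54 weeks 5 days

Weeks: 383 ÷ 7 = 54 remainder 5


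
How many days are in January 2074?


Month: January (month 1)
January has 31 days

31 days


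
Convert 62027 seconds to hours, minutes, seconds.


17h 13m 47s

Hours: 62027 ÷ 3600 = 17 remainder 827
Minutes: 827 ÷ 60 = 13 remainder 47
Seconds: 47


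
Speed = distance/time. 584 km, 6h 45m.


Distance: 584 km
Time: 6h 45m = 405 min = 405/60 = 27/4 hours
Speed = 584 ÷ (27/4) = 584 × 4 / 27 = 2336/27 ≈ 86.5 km/h

86.5 km/h
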